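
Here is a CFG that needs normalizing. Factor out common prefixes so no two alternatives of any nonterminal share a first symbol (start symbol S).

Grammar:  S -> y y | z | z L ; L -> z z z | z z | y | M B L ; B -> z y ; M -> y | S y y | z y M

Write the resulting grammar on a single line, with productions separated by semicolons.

S has alternatives sharing prefix 'z': factor to S → z S' with S' → ε | L.
L has alternatives sharing prefix 'z z': factor to L → z z L' with L' → z | ε.

S -> y y | z S'; L -> y | M B L | z z L'; B -> z y; M -> y | S y y | z y M; S' -> ε | L; L' -> z | ε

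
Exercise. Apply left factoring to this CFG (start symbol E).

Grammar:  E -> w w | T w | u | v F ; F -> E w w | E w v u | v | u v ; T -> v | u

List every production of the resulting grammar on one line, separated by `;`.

E -> w w | T w | u | v F; F -> v | u v | E w F'; T -> v | u; F' -> w | v u

F has alternatives sharing prefix 'E w': factor to F → E w F' with F' → w | v u.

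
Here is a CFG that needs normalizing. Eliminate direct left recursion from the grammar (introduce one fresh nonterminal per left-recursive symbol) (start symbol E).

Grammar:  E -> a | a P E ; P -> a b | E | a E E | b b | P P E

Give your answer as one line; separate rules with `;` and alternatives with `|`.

E -> a | a P E; P -> a b P' | E P' | a E E P' | b b P'; P' -> P E P' | ε

Directly left-recursive nonterminal: P.
For P: α = {P E}, β = {a b, E, a E E, b b}. Rewrite as P → β P' and P' → α P' | ε.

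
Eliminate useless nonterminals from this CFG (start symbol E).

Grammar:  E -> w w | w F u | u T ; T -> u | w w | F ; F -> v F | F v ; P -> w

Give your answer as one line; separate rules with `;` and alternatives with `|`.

E -> w w | u T; T -> u | w w

Generating nonterminals: {E, P, T}.
Reachable from E after that: {E, T}.
Removed useless symbols: {F, P} and every production mentioning them.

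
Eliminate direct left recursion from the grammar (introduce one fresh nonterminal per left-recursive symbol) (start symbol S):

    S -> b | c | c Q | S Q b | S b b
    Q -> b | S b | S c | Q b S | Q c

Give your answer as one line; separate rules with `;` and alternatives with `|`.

Left recursion appears on S, Q.
For S: α = {Q b, b b}, β = {b, c, c Q}. Rewrite as S → β S' and S' → α S' | ε.
For Q: α = {b S, c}, β = {b, S b, S c}. Rewrite as Q → β Q' and Q' → α Q' | ε.

S -> b S' | c S' | c Q S'; Q -> b Q' | S b Q' | S c Q'; S' -> Q b S' | b b S' | ε; Q' -> b S Q' | c Q' | ε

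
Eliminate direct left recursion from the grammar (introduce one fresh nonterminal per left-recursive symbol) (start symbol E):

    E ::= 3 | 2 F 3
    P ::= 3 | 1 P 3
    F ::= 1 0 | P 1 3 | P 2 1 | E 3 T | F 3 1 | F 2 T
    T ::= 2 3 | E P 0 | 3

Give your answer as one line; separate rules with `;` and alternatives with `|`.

Directly left-recursive nonterminal: F.
For F: α = {3 1, 2 T}, β = {1 0, P 1 3, P 2 1, E 3 T}. Rewrite as F → β F' and F' → α F' | ε.

E ::= 3 | 2 F 3; P ::= 3 | 1 P 3; F ::= 1 0 F' | P 1 3 F' | P 2 1 F' | E 3 T F'; T ::= 2 3 | E P 0 | 3; F' ::= 3 1 F' | 2 T F' | ε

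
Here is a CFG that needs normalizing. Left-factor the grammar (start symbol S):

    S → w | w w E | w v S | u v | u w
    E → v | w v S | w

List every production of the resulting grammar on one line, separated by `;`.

S → w S' | u S''; E → v | w E'; S' → ε | w E | v S; S'' → v | w; E' → v S | ε

S has alternatives sharing prefix 'w': factor to S → w S' with S' → ε | w E | v S.
S has alternatives sharing prefix 'u': factor to S → u S'' with S'' → v | w.
E has alternatives sharing prefix 'w': factor to E → w E' with E' → v S | ε.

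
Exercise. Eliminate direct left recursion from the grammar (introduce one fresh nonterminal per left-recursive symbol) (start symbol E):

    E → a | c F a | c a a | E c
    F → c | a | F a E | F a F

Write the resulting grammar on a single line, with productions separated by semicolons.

E → a E' | c F a E' | c a a E'; F → c F' | a F'; E' → c E' | ε; F' → a E F' | a F F' | ε

Left recursion appears on E, F.
For E: α = {c}, β = {a, c F a, c a a}. Rewrite as E → β E' and E' → α E' | ε.
For F: α = {a E, a F}, β = {c, a}. Rewrite as F → β F' and F' → α F' | ε.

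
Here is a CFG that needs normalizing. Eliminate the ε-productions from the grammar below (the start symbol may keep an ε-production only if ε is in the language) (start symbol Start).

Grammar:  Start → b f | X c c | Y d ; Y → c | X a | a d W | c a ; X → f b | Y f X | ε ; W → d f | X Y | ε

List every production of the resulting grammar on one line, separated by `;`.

The nullable symbols are {W, X}.
ε ∉ L(G), so no ε-production is kept.
Add the nullable-subset variants: Start → X c c gives X c c | c c. Y → X a gives X a | a. Y → a d W gives a d W | a d. X → Y f X gives Y f X | Y f.

Start → b f | X c c | c c | Y d; Y → c | X a | a | a d W | a d | c a; X → f b | Y f X | Y f; W → d f | X Y | Y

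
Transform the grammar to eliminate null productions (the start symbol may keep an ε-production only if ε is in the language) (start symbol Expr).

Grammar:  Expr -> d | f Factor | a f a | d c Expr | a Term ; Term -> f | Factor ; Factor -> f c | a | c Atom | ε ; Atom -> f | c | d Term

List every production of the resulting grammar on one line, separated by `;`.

Expr -> d | f Factor | f | a f a | d c Expr | a Term | a; Term -> f | Factor; Factor -> f c | a | c Atom; Atom -> f | c | d Term | d

The nullable symbols are {Factor, Term}.
ε ∉ L(G), so no ε-production is kept.
Add the nullable-subset variants: Expr → f Factor gives f Factor | f. Expr → a Term gives a Term | a. Atom → d Term gives d Term | d.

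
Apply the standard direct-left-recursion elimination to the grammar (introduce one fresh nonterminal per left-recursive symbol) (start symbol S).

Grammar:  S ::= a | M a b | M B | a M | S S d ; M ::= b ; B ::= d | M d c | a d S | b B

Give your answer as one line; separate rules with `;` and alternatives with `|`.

Left recursion appears on S.
For S: α = {S d}, β = {a, M a b, M B, a M}. Rewrite as S → β S' and S' → α S' | ε.

S ::= a S' | M a b S' | M B S' | a M S'; M ::= b; B ::= d | M d c | a d S | b B; S' ::= S d S' | ε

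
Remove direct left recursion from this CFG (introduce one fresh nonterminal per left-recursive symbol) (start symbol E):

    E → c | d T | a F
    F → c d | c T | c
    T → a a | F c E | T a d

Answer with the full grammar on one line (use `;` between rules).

T is directly left-recursive.
For T: α = {a d}, β = {a a, F c E}. Rewrite as T → β T' and T' → α T' | ε.

E → c | d T | a F; F → c d | c T | c; T → a a T' | F c E T'; T' → a d T' | ε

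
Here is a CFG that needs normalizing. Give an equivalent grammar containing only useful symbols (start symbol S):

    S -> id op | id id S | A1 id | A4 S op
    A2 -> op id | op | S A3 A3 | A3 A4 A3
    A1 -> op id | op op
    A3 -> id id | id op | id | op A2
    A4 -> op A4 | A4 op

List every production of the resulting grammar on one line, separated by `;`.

Generating nonterminals: {A1, A2, A3, S}.
Reachable from S after that: {A1, S}.
Removed useless symbols: {A2, A3, A4} and every production mentioning them.

S -> id op | id id S | A1 id; A1 -> op id | op op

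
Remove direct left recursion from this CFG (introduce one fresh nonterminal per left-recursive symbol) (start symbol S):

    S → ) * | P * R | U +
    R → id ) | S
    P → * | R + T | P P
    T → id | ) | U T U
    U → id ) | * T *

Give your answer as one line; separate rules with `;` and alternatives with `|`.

S → ) * | P * R | U +; R → id ) | S; P → * P' | R + T P'; T → id | ) | U T U; U → id ) | * T *; P' → P P' | ε

P is directly left-recursive.
For P: α = {P}, β = {*, R + T}. Rewrite as P → β P' and P' → α P' | ε.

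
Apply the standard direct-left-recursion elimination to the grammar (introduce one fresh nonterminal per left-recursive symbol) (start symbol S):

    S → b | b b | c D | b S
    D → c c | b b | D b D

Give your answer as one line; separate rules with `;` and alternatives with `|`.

D is directly left-recursive.
For D: α = {b D}, β = {c c, b b}. Rewrite as D → β D' and D' → α D' | ε.

S → b | b b | c D | b S; D → c c D' | b b D'; D' → b D D' | ε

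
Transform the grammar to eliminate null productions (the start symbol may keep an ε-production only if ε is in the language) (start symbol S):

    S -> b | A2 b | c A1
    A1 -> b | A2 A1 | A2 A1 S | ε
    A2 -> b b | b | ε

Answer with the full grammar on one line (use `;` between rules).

The nullable symbols are {A1, A2}.
ε ∉ L(G), so no ε-production is kept.
Expand every rule over subsets of its nullable positions: S → c A1 gives c A1 | c. A1 → A2 A1 gives A2 A1 | A2. A1 → A2 A1 S gives A2 A1 S | A2 S | A1 S | S.

S -> b | A2 b | c A1 | c; A1 -> b | A2 A1 | A2 | A2 A1 S | A2 S | A1 S | S; A2 -> b b | b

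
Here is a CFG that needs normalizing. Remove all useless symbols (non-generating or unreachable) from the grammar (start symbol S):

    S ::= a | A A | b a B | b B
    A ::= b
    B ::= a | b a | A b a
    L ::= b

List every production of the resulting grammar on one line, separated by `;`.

Generating nonterminals: {A, B, L, S}.
Reachable from S after that: {A, B, S}.
Removed useless symbols: {L} and every production mentioning them.

S ::= a | A A | b a B | b B; A ::= b; B ::= a | b a | A b a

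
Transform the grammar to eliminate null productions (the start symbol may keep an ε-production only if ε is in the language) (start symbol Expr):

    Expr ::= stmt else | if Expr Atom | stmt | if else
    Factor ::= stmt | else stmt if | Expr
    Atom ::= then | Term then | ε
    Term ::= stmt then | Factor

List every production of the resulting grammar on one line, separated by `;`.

The nullable symbols are {Atom}.
ε ∉ L(G), so no ε-production is kept.
Add the nullable-subset variants: Expr → if Expr Atom gives if Expr Atom | if Expr.

Expr ::= stmt else | if Expr Atom | if Expr | stmt | if else; Factor ::= stmt | else stmt if | Expr; Atom ::= then | Term then; Term ::= stmt then | Factor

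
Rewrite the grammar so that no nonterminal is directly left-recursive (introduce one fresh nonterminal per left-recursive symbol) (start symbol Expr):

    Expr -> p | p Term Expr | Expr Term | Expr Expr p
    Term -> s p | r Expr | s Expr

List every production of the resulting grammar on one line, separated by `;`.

Expr -> p Expr1 | p Term Expr Expr1; Term -> s p | r Expr | s Expr; Expr1 -> Term Expr1 | Expr p Expr1 | ε

Expr is directly left-recursive.
For Expr: α = {Term, Expr p}, β = {p, p Term Expr}. Rewrite as Expr → β Expr1 and Expr1 → α Expr1 | ε.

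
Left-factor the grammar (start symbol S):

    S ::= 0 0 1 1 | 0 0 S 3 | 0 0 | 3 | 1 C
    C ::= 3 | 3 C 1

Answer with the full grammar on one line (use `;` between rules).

S ::= 3 | 1 C | 0 0 S'; C ::= 3 C'; S' ::= 1 1 | S 3 | ε; C' ::= ε | C 1

S has alternatives sharing prefix '0 0': factor to S → 0 0 S' with S' → 1 1 | S 3 | ε.
C has alternatives sharing prefix '3': factor to C → 3 C' with C' → ε | C 1.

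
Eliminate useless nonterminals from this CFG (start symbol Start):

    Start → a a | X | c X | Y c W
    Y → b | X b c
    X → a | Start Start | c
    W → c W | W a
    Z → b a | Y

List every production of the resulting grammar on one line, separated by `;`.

Generating nonterminals: {Start, X, Y, Z}.
Reachable from Start after that: {Start, X}.
Removed useless symbols: {W, Y, Z} and every production mentioning them.

Start → a a | X | c X; X → a | Start Start | c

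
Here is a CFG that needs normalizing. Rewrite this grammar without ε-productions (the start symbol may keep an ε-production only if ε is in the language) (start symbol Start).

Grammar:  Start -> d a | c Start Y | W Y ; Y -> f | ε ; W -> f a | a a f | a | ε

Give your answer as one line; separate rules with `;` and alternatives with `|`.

Start -> d a | c Start Y | c Start | c Y | c | W Y | W | Y | ε; Y -> f; W -> f a | a a f | a

Nullable set = {Start, W, Y}.
ε ∈ L(G) since Start is nullable, so keep Start → ε.
Expand every rule over subsets of its nullable positions: Start → c Start Y gives c Start Y | c Start | c Y | c. Start → W Y gives W Y | W | Y.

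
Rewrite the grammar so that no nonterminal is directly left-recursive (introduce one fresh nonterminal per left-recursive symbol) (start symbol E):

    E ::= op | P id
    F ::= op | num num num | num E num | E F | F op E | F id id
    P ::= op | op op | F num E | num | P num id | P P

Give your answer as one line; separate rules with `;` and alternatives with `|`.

Directly left-recursive nonterminals: F, P.
For F: α = {op E, id id}, β = {op, num num num, num E num, E F}. Rewrite as F → β F' and F' → α F' | ε.
For P: α = {num id, P}, β = {op, op op, F num E, num}. Rewrite as P → β P' and P' → α P' | ε.

E ::= op | P id; F ::= op F' | num num num F' | num E num F' | E F F'; P ::= op P' | op op P' | F num E P' | num P'; F' ::= op E F' | id id F' | ε; P' ::= num id P' | P P' | ε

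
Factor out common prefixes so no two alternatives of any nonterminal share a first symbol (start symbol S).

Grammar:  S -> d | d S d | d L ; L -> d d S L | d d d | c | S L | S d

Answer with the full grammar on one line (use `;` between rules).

S has alternatives sharing prefix 'd': factor to S → d S' with S' → ε | S d | L.
L has alternatives sharing prefix 'd d': factor to L → d d L' with L' → S L | d.
L has alternatives sharing prefix 'S': factor to L → S L'' with L'' → L | d.

S -> d S'; L -> c | d d L' | S L''; S' -> ε | S d | L; L' -> S L | d; L'' -> L | d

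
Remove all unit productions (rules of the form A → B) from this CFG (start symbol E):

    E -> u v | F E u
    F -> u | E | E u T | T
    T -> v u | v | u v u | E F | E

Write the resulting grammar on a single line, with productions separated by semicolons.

Unit pairs: F ⇒* {E, T}; T ⇒* {E}.
Replace each nonterminal's rules with the union of the non-unit rules of every nonterminal it unit-derives.

E -> u v | F E u; F -> u v | F E u | u | E u T | v u | v | u v u | E F; T -> u v | F E u | v u | v | u v u | E F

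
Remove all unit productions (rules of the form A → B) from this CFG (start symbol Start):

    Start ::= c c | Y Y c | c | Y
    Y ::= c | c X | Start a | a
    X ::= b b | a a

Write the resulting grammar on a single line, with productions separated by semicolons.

Unit pairs: Start ⇒* {Y}.
For each unit pair (A, B), copy every non-unit production of B to A, then drop all unit productions.

Start ::= c c | Y Y c | c | c X | Start a | a; Y ::= c | c X | Start a | a; X ::= b b | a a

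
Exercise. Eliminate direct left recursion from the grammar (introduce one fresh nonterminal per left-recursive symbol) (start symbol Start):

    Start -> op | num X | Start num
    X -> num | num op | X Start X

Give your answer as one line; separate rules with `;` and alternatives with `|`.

Start -> op Start1 | num X Start1; X -> num X1 | num op X1; Start1 -> num Start1 | ε; X1 -> Start X X1 | ε

Left recursion appears on Start, X.
For Start: α = {num}, β = {op, num X}. Rewrite as Start → β Start1 and Start1 → α Start1 | ε.
For X: α = {Start X}, β = {num, num op}. Rewrite as X → β X1 and X1 → α X1 | ε.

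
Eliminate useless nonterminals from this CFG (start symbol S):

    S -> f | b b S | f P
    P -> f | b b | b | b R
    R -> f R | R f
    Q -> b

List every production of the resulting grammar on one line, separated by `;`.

Generating nonterminals: {P, Q, S}.
Reachable from S after that: {P, S}.
Removed useless symbols: {Q, R} and every production mentioning them.

S -> f | b b S | f P; P -> f | b b | b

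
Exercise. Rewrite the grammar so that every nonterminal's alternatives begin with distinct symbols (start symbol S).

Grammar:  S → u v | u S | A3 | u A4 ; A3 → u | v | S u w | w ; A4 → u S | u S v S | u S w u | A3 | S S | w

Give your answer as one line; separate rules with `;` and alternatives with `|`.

S has alternatives sharing prefix 'u': factor to S → u S' with S' → v | S | A4.
A4 has alternatives sharing prefix 'u S': factor to A4 → u S A4' with A4' → ε | v S | w u.

S → A3 | u S'; A3 → u | v | S u w | w; A4 → A3 | S S | w | u S A4'; S' → v | S | A4; A4' → ε | v S | w u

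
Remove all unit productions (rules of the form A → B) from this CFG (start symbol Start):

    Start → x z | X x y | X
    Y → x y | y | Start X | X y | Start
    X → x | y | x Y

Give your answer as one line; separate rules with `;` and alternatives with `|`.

Unit pairs: Start ⇒* {X}; Y ⇒* {Start, X}.
For each unit pair (A, B), copy every non-unit production of B to A, then drop all unit productions.

Start → x z | X x y | x | y | x Y; Y → x z | X x y | x | y | x Y | x y | Start X | X y; X → x | y | x Y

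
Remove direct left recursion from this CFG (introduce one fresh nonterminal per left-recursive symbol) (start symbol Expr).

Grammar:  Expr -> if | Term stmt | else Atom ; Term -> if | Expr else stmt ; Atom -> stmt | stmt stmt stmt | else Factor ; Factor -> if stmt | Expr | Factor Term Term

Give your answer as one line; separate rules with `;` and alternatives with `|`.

Expr -> if | Term stmt | else Atom; Term -> if | Expr else stmt; Atom -> stmt | stmt stmt stmt | else Factor; Factor -> if stmt Factor1 | Expr Factor1; Factor1 -> Term Term Factor1 | ε

Left recursion appears on Factor.
For Factor: α = {Term Term}, β = {if stmt, Expr}. Rewrite as Factor → β Factor1 and Factor1 → α Factor1 | ε.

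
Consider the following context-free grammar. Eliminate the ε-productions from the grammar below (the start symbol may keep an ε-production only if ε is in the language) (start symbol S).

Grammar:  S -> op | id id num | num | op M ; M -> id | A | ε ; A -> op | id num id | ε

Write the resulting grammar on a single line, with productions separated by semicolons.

Nullable set = {A, M}.
ε ∉ L(G), so no ε-production is kept.

S -> op | id id num | num | op M; M -> id | A; A -> op | id num id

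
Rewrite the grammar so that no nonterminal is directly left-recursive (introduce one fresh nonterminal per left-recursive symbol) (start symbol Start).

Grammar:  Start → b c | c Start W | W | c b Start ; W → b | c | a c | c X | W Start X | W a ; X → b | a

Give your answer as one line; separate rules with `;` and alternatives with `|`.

Directly left-recursive nonterminal: W.
For W: α = {Start X, a}, β = {b, c, a c, c X}. Rewrite as W → β W1 and W1 → α W1 | ε.

Start → b c | c Start W | W | c b Start; W → b W1 | c W1 | a c W1 | c X W1; X → b | a; W1 → Start X W1 | a W1 | ε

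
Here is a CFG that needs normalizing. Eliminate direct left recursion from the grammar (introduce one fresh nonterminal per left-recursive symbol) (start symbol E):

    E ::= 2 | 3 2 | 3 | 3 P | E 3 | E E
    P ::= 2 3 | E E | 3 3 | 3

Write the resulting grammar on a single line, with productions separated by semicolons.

Left recursion appears on E.
For E: α = {3, E}, β = {2, 3 2, 3, 3 P}. Rewrite as E → β E' and E' → α E' | ε.

E ::= 2 E' | 3 2 E' | 3 E' | 3 P E'; P ::= 2 3 | E E | 3 3 | 3; E' ::= 3 E' | E E' | ε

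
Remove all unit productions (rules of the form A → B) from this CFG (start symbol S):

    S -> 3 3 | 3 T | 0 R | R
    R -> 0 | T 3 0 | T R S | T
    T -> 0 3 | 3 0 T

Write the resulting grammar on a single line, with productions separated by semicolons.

Unit pairs: R ⇒* {T}; S ⇒* {R, T}.
For every A with A ⇒* B via unit rules, add B's non-unit alternatives to A; then delete every rule of the form X → Y.

S -> 3 3 | 3 T | 0 R | 0 | T 3 0 | T R S | 0 3 | 3 0 T; R -> 0 | T 3 0 | T R S | 0 3 | 3 0 T; T -> 0 3 | 3 0 T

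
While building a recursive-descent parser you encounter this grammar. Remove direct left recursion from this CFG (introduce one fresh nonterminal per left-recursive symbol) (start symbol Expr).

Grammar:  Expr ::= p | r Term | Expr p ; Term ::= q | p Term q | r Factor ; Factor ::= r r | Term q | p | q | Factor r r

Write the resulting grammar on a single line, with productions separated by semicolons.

Expr ::= p Expr1 | r Term Expr1; Term ::= q | p Term q | r Factor; Factor ::= r r Factor1 | Term q Factor1 | p Factor1 | q Factor1; Expr1 ::= p Expr1 | ε; Factor1 ::= r r Factor1 | ε

Expr, Factor are directly left-recursive.
For Expr: α = {p}, β = {p, r Term}. Rewrite as Expr → β Expr1 and Expr1 → α Expr1 | ε.
For Factor: α = {r r}, β = {r r, Term q, p, q}. Rewrite as Factor → β Factor1 and Factor1 → α Factor1 | ε.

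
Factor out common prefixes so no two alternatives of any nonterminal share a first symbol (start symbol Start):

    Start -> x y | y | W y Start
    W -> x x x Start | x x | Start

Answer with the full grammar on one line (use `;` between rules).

W has alternatives sharing prefix 'x x': factor to W → x x W1 with W1 → x Start | ε.

Start -> x y | y | W y Start; W -> Start | x x W1; W1 -> x Start | epsilon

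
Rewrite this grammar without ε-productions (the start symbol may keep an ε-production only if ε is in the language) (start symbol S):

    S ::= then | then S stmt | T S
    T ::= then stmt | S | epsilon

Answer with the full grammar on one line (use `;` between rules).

The nullable symbols are {T}.
ε ∉ L(G), so no ε-production is kept.

S ::= then | then S stmt | T S; T ::= then stmt | S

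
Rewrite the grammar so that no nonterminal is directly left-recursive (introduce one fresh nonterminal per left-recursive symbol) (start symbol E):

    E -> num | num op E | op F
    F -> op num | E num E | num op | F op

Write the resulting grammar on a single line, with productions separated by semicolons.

Left recursion appears on F.
For F: α = {op}, β = {op num, E num E, num op}. Rewrite as F → β F' and F' → α F' | ε.

E -> num | num op E | op F; F -> op num F' | E num E F' | num op F'; F' -> op F' | ε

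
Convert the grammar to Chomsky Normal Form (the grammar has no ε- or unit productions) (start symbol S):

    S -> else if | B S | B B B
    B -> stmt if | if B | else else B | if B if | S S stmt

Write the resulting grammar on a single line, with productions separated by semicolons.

S -> X1 X2 | B S | B Y1; B -> X3 X2 | X2 B | X1 Y2 | X2 Y3 | S Y4; X1 -> else; X2 -> if; X3 -> stmt; Y1 -> B B; Y2 -> X1 B; Y3 -> B X2; Y4 -> S X3

Introduce a nonterminal for each terminal appearing in a rule of length ≥ 2: X1 → else, X2 → if, X3 → stmt.
Binarize each right-hand side of length ≥ 3 by chaining fresh nonterminals (Y1, Y2, …): affected rules were S → B B B; B → X1 X1 B; B → X2 B X2; B → S S X3.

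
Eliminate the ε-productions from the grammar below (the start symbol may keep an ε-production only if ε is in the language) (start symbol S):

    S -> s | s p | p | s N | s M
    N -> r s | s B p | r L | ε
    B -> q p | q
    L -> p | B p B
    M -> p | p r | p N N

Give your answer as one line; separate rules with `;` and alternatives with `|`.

The nullable symbols are {N}.
ε ∉ L(G), so no ε-production is kept.
For each production, add variants omitting each subset of nullable occurrences: M → p N N gives p N N | p N.

S -> s | s p | p | s N | s M; N -> r s | s B p | r L; B -> q p | q; L -> p | B p B; M -> p | p r | p N N | p N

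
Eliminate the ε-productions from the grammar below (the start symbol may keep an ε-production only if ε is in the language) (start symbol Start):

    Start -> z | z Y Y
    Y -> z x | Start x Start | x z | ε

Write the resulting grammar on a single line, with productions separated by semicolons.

Start -> z | z Y Y | z Y; Y -> z x | Start x Start | x z

Nullable nonterminals: {Y}.
ε ∉ L(G), so no ε-production is kept.
For each production, add variants omitting each subset of nullable occurrences: Start → z Y Y gives z Y Y | z Y.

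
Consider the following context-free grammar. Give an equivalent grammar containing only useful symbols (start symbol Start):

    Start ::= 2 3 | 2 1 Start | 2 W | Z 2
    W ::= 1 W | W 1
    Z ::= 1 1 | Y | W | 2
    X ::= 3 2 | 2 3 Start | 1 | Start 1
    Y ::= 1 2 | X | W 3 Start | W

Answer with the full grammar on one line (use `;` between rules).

Start ::= 2 3 | 2 1 Start | Z 2; Z ::= 1 1 | Y | 2; X ::= 3 2 | 2 3 Start | 1 | Start 1; Y ::= 1 2 | X

Generating nonterminals: {Start, X, Y, Z}.
Reachable from Start after that: {Start, X, Y, Z}.
Removed useless symbols: {W} and every production mentioning them.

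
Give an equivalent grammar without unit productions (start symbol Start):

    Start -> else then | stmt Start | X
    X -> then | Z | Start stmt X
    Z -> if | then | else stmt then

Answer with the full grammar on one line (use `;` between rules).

Start -> if | then | else stmt then | else then | stmt Start | Start stmt X; X -> if | then | else stmt then | Start stmt X; Z -> if | then | else stmt then

Unit pairs: Start ⇒* {X, Z}; X ⇒* {Z}.
For each unit pair (A, B), copy every non-unit production of B to A, then drop all unit productions.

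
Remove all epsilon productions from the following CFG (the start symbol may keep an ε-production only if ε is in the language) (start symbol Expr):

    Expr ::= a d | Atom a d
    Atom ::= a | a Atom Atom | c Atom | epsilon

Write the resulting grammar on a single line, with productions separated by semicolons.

Nullable set = {Atom}.
ε ∉ L(G), so no ε-production is kept.
Add the nullable-subset variants: Atom → a Atom Atom gives a Atom Atom | a Atom. Atom → c Atom gives c Atom | c.

Expr ::= a d | Atom a d; Atom ::= a | a Atom Atom | a Atom | c Atom | c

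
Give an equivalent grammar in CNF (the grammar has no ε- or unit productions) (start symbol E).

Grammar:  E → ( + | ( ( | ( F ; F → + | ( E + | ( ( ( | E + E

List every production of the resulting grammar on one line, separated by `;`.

E → X1 X2 | X1 X1 | X1 F; F → + | X1 Y1 | X1 Y2 | E Y3; X1 → (; X2 → +; Y1 → E X2; Y2 → X1 X1; Y3 → X2 E

Introduce a nonterminal for each terminal appearing in a rule of length ≥ 2: X1 → (, X2 → +.
Binarize each right-hand side of length ≥ 3 by chaining fresh nonterminals (Y1, Y2, …): affected rules were F → X1 E X2; F → X1 X1 X1; F → E X2 E.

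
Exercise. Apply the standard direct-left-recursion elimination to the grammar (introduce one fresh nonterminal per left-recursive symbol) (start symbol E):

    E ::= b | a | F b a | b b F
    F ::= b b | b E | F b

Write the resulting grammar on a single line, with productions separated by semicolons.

E ::= b | a | F b a | b b F; F ::= b b F' | b E F'; F' ::= b F' | ε

Left recursion appears on F.
For F: α = {b}, β = {b b, b E}. Rewrite as F → β F' and F' → α F' | ε.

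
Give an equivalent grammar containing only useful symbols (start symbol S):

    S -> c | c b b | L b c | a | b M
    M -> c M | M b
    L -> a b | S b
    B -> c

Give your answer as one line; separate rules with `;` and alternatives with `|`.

S -> c | c b b | L b c | a; L -> a b | S b

Generating nonterminals: {B, L, S}.
Reachable from S after that: {L, S}.
Removed useless symbols: {B, M} and every production mentioning them.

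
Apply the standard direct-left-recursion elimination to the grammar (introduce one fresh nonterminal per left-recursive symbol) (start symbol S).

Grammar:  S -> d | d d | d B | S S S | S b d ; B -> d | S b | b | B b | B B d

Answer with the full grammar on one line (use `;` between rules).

S -> d S' | d d S' | d B S'; B -> d B' | S b B' | b B'; S' -> S S S' | b d S' | eps; B' -> b B' | B d B' | eps

Directly left-recursive nonterminals: S, B.
For S: α = {S S, b d}, β = {d, d d, d B}. Rewrite as S → β S' and S' → α S' | ε.
For B: α = {b, B d}, β = {d, S b, b}. Rewrite as B → β B' and B' → α B' | ε.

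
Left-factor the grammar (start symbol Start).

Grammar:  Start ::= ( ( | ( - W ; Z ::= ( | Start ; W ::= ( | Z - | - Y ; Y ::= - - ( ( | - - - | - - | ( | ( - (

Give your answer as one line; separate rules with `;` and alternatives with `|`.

Start ::= ( Start1; Z ::= ( | Start; W ::= ( | Z - | - Y; Y ::= - - Y1 | ( Y2; Start1 ::= ( | - W; Y1 ::= ( ( | - | epsilon; Y2 ::= epsilon | - (

Start has alternatives sharing prefix '(': factor to Start → ( Start1 with Start1 → ( | - W.
Y has alternatives sharing prefix '- -': factor to Y → - - Y1 with Y1 → ( ( | - | ε.
Y has alternatives sharing prefix '(': factor to Y → ( Y2 with Y2 → ε | - (.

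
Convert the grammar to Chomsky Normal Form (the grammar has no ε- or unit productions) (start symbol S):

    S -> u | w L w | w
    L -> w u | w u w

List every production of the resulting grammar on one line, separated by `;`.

S -> u | X1 Y1 | w; L -> X1 X2 | X1 Y2; X1 -> w; X2 -> u; Y1 -> L X1; Y2 -> X2 X1

Introduce a nonterminal for each terminal appearing in a rule of length ≥ 2: X1 → w, X2 → u.
Binarize each right-hand side of length ≥ 3 by chaining fresh nonterminals (Y1, Y2, …): affected rules were S → X1 L X1; L → X1 X2 X1.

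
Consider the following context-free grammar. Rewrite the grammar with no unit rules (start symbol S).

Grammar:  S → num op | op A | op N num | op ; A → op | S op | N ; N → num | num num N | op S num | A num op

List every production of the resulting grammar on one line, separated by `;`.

S → num op | op A | op N num | op; A → num | num num N | op S num | A num op | op | S op; N → num | num num N | op S num | A num op

Unit pairs: A ⇒* {N}.
For each unit pair (A, B), copy every non-unit production of B to A, then drop all unit productions.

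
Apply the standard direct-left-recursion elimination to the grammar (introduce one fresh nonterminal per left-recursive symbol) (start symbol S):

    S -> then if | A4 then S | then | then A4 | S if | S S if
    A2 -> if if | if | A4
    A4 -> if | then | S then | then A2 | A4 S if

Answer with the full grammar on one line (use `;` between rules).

Directly left-recursive nonterminals: S, A4.
For S: α = {if, S if}, β = {then if, A4 then S, then, then A4}. Rewrite as S → β S' and S' → α S' | ε.
For A4: α = {S if}, β = {if, then, S then, then A2}. Rewrite as A4 → β A4' and A4' → α A4' | ε.

S -> then if S' | A4 then S S' | then S' | then A4 S'; A2 -> if if | if | A4; A4 -> if A4' | then A4' | S then A4' | then A2 A4'; S' -> if S' | S if S' | epsilon; A4' -> S if A4' | epsilon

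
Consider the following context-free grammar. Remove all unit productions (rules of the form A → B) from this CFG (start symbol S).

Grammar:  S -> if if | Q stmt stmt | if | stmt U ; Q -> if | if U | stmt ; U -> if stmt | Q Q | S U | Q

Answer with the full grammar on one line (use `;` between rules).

S -> if if | Q stmt stmt | if | stmt U; Q -> if | if U | stmt; U -> if stmt | Q Q | S U | if | if U | stmt

Unit pairs: U ⇒* {Q}.
Replace each nonterminal's rules with the union of the non-unit rules of every nonterminal it unit-derives.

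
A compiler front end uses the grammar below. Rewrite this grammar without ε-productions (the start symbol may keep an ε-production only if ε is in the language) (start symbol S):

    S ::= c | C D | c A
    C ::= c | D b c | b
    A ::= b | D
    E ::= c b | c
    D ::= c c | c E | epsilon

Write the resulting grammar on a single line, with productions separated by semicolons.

The nullable symbols are {A, D}.
ε ∉ L(G), so no ε-production is kept.
For each production, add variants omitting each subset of nullable occurrences: S → C D gives C D | C. C → D b c gives D b c | b c.

S ::= c | C D | C | c A; C ::= c | D b c | b c | b; A ::= b | D; E ::= c b | c; D ::= c c | c E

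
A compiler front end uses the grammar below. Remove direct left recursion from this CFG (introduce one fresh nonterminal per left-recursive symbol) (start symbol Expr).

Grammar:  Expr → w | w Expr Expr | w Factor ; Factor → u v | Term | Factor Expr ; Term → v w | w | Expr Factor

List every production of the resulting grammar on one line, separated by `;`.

Expr → w | w Expr Expr | w Factor; Factor → u v Factor1 | Term Factor1; Term → v w | w | Expr Factor; Factor1 → Expr Factor1 | epsilon

Left recursion appears on Factor.
For Factor: α = {Expr}, β = {u v, Term}. Rewrite as Factor → β Factor1 and Factor1 → α Factor1 | ε.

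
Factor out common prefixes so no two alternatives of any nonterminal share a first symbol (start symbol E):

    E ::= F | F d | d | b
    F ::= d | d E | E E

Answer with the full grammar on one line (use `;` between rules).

E has alternatives sharing prefix 'F': factor to E → F E' with E' → ε | d.
F has alternatives sharing prefix 'd': factor to F → d F' with F' → ε | E.

E ::= d | b | F E'; F ::= E E | d F'; E' ::= ε | d; F' ::= ε | E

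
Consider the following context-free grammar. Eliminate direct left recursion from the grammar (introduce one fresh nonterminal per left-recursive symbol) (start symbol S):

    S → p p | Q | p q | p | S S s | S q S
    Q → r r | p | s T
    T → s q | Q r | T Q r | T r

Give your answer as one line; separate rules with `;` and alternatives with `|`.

S → p p S' | Q S' | p q S' | p S'; Q → r r | p | s T; T → s q T' | Q r T'; S' → S s S' | q S S' | ε; T' → Q r T' | r T' | ε

Left recursion appears on S, T.
For S: α = {S s, q S}, β = {p p, Q, p q, p}. Rewrite as S → β S' and S' → α S' | ε.
For T: α = {Q r, r}, β = {s q, Q r}. Rewrite as T → β T' and T' → α T' | ε.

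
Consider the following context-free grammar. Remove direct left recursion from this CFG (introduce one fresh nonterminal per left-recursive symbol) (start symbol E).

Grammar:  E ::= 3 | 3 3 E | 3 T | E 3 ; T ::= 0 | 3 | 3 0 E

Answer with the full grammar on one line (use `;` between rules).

Directly left-recursive nonterminal: E.
For E: α = {3}, β = {3, 3 3 E, 3 T}. Rewrite as E → β E' and E' → α E' | ε.

E ::= 3 E' | 3 3 E E' | 3 T E'; T ::= 0 | 3 | 3 0 E; E' ::= 3 E' | epsilon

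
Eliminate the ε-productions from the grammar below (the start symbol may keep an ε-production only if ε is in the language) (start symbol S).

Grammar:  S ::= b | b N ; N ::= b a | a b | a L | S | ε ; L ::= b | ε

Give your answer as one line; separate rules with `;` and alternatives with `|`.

Nullable nonterminals: {L, N}.
ε ∉ L(G), so no ε-production is kept.
Expand every rule over subsets of its nullable positions: N → a L gives a L | a.

S ::= b | b N; N ::= b a | a b | a L | a | S; L ::= b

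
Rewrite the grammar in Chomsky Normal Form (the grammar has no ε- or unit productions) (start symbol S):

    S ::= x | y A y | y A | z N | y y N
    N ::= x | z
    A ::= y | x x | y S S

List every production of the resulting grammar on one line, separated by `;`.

Introduce a nonterminal for each terminal appearing in a rule of length ≥ 2: X1 → y, X2 → z, X3 → x.
Binarize each right-hand side of length ≥ 3 by chaining fresh nonterminals (Y1, Y2, …): affected rules were S → X1 A X1; S → X1 X1 N; A → X1 S S.

S ::= x | X1 Y1 | X1 A | X2 N | X1 Y2; N ::= x | z; A ::= y | X3 X3 | X1 Y3; X1 ::= y; X2 ::= z; X3 ::= x; Y1 ::= A X1; Y2 ::= X1 N; Y3 ::= S S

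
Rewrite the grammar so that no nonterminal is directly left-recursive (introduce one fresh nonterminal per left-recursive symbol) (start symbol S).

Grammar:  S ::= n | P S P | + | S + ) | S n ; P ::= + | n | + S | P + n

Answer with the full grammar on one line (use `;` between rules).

S ::= n S' | P S P S' | + S'; P ::= + P' | n P' | + S P'; S' ::= + ) S' | n S' | ε; P' ::= + n P' | ε

Left recursion appears on S, P.
For S: α = {+ ), n}, β = {n, P S P, +}. Rewrite as S → β S' and S' → α S' | ε.
For P: α = {+ n}, β = {+, n, + S}. Rewrite as P → β P' and P' → α P' | ε.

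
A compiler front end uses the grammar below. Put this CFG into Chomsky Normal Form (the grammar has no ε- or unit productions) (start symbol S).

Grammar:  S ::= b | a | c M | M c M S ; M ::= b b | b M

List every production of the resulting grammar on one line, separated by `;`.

S ::= b | a | X1 M | M Y1; M ::= X2 X2 | X2 M; X1 ::= c; X2 ::= b; Y1 ::= X1 Y2; Y2 ::= M S

Introduce a nonterminal for each terminal appearing in a rule of length ≥ 2: X1 → c, X2 → b.
Binarize each right-hand side of length ≥ 3 by chaining fresh nonterminals (Y1, Y2, …): affected rules were S → M X1 M S.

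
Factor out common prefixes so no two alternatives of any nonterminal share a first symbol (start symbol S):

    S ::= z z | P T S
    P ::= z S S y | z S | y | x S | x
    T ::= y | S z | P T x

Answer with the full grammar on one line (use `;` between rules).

S ::= z z | P T S; P ::= y | z S P' | x P''; T ::= y | S z | P T x; P' ::= S y | eps; P'' ::= S | eps

P has alternatives sharing prefix 'z S': factor to P → z S P' with P' → S y | ε.
P has alternatives sharing prefix 'x': factor to P → x P'' with P'' → S | ε.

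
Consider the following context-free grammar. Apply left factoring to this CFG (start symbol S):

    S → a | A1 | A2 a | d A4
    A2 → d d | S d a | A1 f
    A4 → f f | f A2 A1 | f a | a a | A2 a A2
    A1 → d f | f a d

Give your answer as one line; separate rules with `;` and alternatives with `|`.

A4 has alternatives sharing prefix 'f': factor to A4 → f A4' with A4' → f | A2 A1 | a.

S → a | A1 | A2 a | d A4; A2 → d d | S d a | A1 f; A4 → a a | A2 a A2 | f A4'; A1 → d f | f a d; A4' → f | A2 A1 | a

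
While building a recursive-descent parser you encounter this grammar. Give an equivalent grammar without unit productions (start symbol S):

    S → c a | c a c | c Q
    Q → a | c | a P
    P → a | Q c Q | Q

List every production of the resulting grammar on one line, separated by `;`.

S → c a | c a c | c Q; Q → a | c | a P; P → a | Q c Q | c | a P

Unit pairs: P ⇒* {Q}.
For every A with A ⇒* B via unit rules, add B's non-unit alternatives to A; then delete every rule of the form X → Y.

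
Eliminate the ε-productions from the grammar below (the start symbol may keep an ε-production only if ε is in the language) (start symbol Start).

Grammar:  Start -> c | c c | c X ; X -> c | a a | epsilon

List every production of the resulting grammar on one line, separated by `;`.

Start -> c | c c | c X; X -> c | a a

The nullable symbols are {X}.
ε ∉ L(G), so no ε-production is kept.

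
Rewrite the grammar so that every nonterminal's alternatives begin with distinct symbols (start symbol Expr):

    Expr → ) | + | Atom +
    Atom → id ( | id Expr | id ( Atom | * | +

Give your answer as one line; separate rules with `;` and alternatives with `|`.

Expr → ) | + | Atom +; Atom → * | + | id Atom1; Atom1 → Expr | ( Atom11; Atom11 → ε | Atom

Atom has alternatives sharing prefix 'id': factor to Atom → id Atom1 with Atom1 → ( | Expr | ( Atom.
Atom1 has alternatives sharing prefix '(': factor to Atom1 → ( Atom11 with Atom11 → ε | Atom.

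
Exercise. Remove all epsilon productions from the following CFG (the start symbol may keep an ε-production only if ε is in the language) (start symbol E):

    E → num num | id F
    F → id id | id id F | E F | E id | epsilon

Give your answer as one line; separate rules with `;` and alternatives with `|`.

The nullable symbols are {F}.
ε ∉ L(G), so no ε-production is kept.
Add the nullable-subset variants: E → id F gives id F | id. F → E F gives E F | E.

E → num num | id F | id; F → id id | id id F | E F | E | E id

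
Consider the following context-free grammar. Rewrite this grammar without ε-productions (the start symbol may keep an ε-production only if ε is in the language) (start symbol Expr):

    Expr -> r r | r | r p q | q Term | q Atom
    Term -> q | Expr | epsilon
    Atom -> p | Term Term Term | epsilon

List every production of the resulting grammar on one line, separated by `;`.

Nullable nonterminals: {Atom, Term}.
ε ∉ L(G), so no ε-production is kept.
For each production, add variants omitting each subset of nullable occurrences: Expr → q Term gives q Term | q. Atom → Term Term Term gives Term Term Term | Term Term | Term.

Expr -> r r | r | r p q | q Term | q | q Atom; Term -> q | Expr; Atom -> p | Term Term Term | Term Term | Term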